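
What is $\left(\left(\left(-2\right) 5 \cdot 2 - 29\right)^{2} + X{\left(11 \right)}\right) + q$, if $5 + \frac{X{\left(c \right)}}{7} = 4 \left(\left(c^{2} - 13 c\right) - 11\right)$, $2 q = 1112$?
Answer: $1998$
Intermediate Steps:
$q = 556$ ($q = \frac{1}{2} \cdot 1112 = 556$)
$X{\left(c \right)} = -343 - 364 c + 28 c^{2}$ ($X{\left(c \right)} = -35 + 7 \cdot 4 \left(\left(c^{2} - 13 c\right) - 11\right) = -35 + 7 \cdot 4 \left(-11 + c^{2} - 13 c\right) = -35 + 7 \left(-44 - 52 c + 4 c^{2}\right) = -35 - \left(308 - 28 c^{2} + 364 c\right) = -343 - 364 c + 28 c^{2}$)
$\left(\left(\left(-2\right) 5 \cdot 2 - 29\right)^{2} + X{\left(11 \right)}\right) + q = \left(\left(\left(-2\right) 5 \cdot 2 - 29\right)^{2} - \left(4347 - 3388\right)\right) + 556 = \left(\left(\left(-10\right) 2 - 29\right)^{2} - 959\right) + 556 = \left(\left(-20 - 29\right)^{2} - 959\right) + 556 = \left(\left(-49\right)^{2} - 959\right) + 556 = \left(2401 - 959\right) + 556 = 1442 + 556 = 1998$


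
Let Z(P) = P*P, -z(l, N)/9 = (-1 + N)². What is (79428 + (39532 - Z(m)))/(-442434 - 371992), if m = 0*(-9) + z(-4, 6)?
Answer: -68335/814426 ≈ -0.083906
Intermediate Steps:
z(l, N) = -9*(-1 + N)²
m = -225 (m = 0*(-9) - 9*(-1 + 6)² = 0 - 9*5² = 0 - 9*25 = 0 - 225 = -225)
Z(P) = P²
(79428 + (39532 - Z(m)))/(-442434 - 371992) = (79428 + (39532 - 1*(-225)²))/(-442434 - 371992) = (79428 + (39532 - 1*50625))/(-814426) = (79428 + (39532 - 50625))*(-1/814426) = (79428 - 11093)*(-1/814426) = 68335*(-1/814426) = -68335/814426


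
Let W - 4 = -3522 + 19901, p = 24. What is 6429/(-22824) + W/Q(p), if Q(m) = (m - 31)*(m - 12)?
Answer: -10401823/53256 ≈ -195.32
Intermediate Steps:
Q(m) = (-31 + m)*(-12 + m)
W = 16383 (W = 4 + (-3522 + 19901) = 4 + 16379 = 16383)
6429/(-22824) + W/Q(p) = 6429/(-22824) + 16383/(372 + 24**2 - 43*24) = 6429*(-1/22824) + 16383/(372 + 576 - 1032) = -2143/7608 + 16383/(-84) = -2143/7608 + 16383*(-1/84) = -2143/7608 - 5461/28 = -10401823/53256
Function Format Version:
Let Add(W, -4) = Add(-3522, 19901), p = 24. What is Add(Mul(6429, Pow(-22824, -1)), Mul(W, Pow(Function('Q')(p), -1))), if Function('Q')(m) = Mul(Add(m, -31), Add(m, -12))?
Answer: Rational(-10401823, 53256) ≈ -195.32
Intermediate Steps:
Function('Q')(m) = Mul(Add(-31, m), Add(-12, m))
W = 16383 (W = Add(4, Add(-3522, 19901)) = Add(4, 16379) = 16383)
Add(Mul(6429, Pow(-22824, -1)), Mul(W, Pow(Function('Q')(p), -1))) = Add(Mul(6429, Pow(-22824, -1)), Mul(16383, Pow(Add(372, Pow(24, 2), Mul(-43, 24)), -1))) = Add(Mul(6429, Rational(-1, 22824)), Mul(16383, Pow(Add(372, 576, -1032), -1))) = Add(Rational(-2143, 7608), Mul(16383, Pow(-84, -1))) = Add(Rational(-2143, 7608), Mul(16383, Rational(-1, 84))) = Add(Rational(-2143, 7608), Rational(-5461, 28)) = Rational(-10401823, 53256)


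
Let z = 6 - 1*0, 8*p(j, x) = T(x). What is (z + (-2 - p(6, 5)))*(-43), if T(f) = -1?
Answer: -1419/8 ≈ -177.38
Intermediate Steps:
p(j, x) = -⅛ (p(j, x) = (⅛)*(-1) = -⅛)
z = 6 (z = 6 + 0 = 6)
(z + (-2 - p(6, 5)))*(-43) = (6 + (-2 - 1*(-⅛)))*(-43) = (6 + (-2 + ⅛))*(-43) = (6 - 15/8)*(-43) = (33/8)*(-43) = -1419/8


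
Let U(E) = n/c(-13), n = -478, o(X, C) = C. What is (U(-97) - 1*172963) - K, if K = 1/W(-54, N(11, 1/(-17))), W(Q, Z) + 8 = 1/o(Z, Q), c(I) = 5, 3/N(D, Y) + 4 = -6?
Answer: -374671599/2165 ≈ -1.7306e+5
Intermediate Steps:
N(D, Y) = -3/10 (N(D, Y) = 3/(-4 - 6) = 3/(-10) = 3*(-⅒) = -3/10)
U(E) = -478/5
W(Q, Z) = -8 + 1/Q
K = -54/433 (K = 1/(-8 + 1/(-54)) = 1/(-8 - 1/54) = 1/(-433/54) = -54/433 ≈ -0.12471)
(U(-97) - 1*172963) - K = (-478/5 - 1*172963) - 1*(-54/433) = (-478/5 - 172963) + 54/433 = -865293/5 + 54/433 = -374671599/2165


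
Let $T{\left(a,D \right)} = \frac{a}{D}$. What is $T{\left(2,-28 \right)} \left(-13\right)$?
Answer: $\frac{13}{14} \approx 0.92857$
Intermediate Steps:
$T{\left(2,-28 \right)} \left(-13\right) = \frac{2}{-28} \left(-13\right) = 2 \left(- \frac{1}{28}\right) \left(-13\right) = \left(- \frac{1}{14}\right) \left(-13\right) = \frac{13}{14}$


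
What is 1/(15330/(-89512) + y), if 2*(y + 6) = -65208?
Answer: -44756/1459500825 ≈ -3.0665e-5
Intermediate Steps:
y = -32610 (y = -6 + (½)*(-65208) = -6 - 32604 = -32610)
1/(15330/(-89512) + y) = 1/(15330/(-89512) - 32610) = 1/(15330*(-1/89512) - 32610) = 1/(-7665/44756 - 32610) = 1/(-1459500825/44756) = -44756/1459500825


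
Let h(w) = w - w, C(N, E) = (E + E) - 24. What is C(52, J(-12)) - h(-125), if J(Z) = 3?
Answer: -18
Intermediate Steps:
C(N, E) = -24 + 2*E (C(N, E) = 2*E - 24 = -24 + 2*E)
h(w) = 0
C(52, J(-12)) - h(-125) = (-24 + 2*3) - 1*0 = (-24 + 6) + 0 = -18 + 0 = -18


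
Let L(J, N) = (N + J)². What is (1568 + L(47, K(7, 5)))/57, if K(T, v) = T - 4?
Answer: 1356/19 ≈ 71.368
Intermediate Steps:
K(T, v) = -4 + T
L(J, N) = (J + N)²
(1568 + L(47, K(7, 5)))/57 = (1568 + (47 + (-4 + 7))²)/57 = (1568 + (47 + 3)²)*(1/57) = (1568 + 50²)*(1/57) = (1568 + 2500)*(1/57) = 4068*(1/57) = 1356/19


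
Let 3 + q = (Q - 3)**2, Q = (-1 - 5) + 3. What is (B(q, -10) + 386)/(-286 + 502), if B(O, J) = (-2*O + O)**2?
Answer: 1475/216 ≈ 6.8287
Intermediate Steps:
Q = -3 (Q = -6 + 3 = -3)
q = 33 (q = -3 + (-3 - 3)**2 = -3 + (-6)**2 = -3 + 36 = 33)
B(O, J) = O**2 (B(O, J) = (-O)**2 = O**2)
(B(q, -10) + 386)/(-286 + 502) = (33**2 + 386)/(-286 + 502) = (1089 + 386)/216 = 1475*(1/216) = 1475/216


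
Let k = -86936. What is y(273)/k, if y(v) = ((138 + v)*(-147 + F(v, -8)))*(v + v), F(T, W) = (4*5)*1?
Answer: 14249781/43468 ≈ 327.82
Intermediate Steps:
F(T, W) = 20 (F(T, W) = 20*1 = 20)
y(v) = 2*v*(-17526 - 127*v) (y(v) = ((138 + v)*(-147 + 20))*(v + v) = ((138 + v)*(-127))*(2*v) = (-17526 - 127*v)*(2*v) = 2*v*(-17526 - 127*v))
y(273)/k = -254*273*(138 + 273)/(-86936) = -254*273*411*(-1/86936) = -28499562*(-1/86936) = 14249781/43468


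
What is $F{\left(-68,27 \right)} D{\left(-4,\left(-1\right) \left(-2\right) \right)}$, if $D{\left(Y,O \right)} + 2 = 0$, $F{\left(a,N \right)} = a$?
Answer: $136$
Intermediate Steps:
$D{\left(Y,O \right)} = -2$ ($D{\left(Y,O \right)} = -2 + 0 = -2$)
$F{\left(-68,27 \right)} D{\left(-4,\left(-1\right) \left(-2\right) \right)} = \left(-68\right) \left(-2\right) = 136$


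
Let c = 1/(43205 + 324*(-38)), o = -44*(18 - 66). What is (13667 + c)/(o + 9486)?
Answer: 211107316/179148507 ≈ 1.1784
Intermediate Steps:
o = 2112 (o = -44*(-48) = 2112)
c = 1/30893 (c = 1/(43205 - 12312) = 1/30893 ≈ 3.2370e-5)
(13667 + c)/(o + 9486) = (13667 + 1/30893)/(2112 + 9486) = (422214632/30893)/11598 = (422214632/30893)*(1/11598) = 211107316/179148507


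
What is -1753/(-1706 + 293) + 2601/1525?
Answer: 6348538/2154825 ≈ 2.9462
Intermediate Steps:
-1753/(-1706 + 293) + 2601/1525 = -1753/(-1413) + 2601*(1/1525) = -1753*(-1/1413) + 2601/1525 = 1753/1413 + 2601/1525 = 6348538/2154825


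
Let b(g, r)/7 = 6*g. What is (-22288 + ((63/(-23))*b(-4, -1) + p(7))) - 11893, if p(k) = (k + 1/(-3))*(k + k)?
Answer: -2320297/69 ≈ -33628.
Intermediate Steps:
b(g, r) = 42*g (b(g, r) = 7*(6*g) = 42*g)
p(k) = 2*k*(-1/3 + k) (p(k) = (k - 1/3)*(2*k) = (-1/3 + k)*(2*k) = 2*k*(-1/3 + k))
(-22288 + ((63/(-23))*b(-4, -1) + p(7))) - 11893 = (-22288 + ((63/(-23))*(42*(-4)) + (2/3)*7*(-1 + 3*7))) - 11893 = (-22288 + ((63*(-1/23))*(-168) + (2/3)*7*(-1 + 21))) - 11893 = (-22288 + (-63/23*(-168) + (2/3)*7*20)) - 11893 = (-22288 + (10584/23 + 280/3)) - 11893 = (-22288 + 38192/69) - 11893 = -1499680/69 - 11893 = -2320297/69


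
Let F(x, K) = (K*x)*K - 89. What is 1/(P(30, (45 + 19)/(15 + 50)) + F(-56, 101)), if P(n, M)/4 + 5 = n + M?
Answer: -65/37130669 ≈ -1.7506e-6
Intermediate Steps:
F(x, K) = -89 + x*K² (F(x, K) = x*K² - 89 = -89 + x*K²)
P(n, M) = -20 + 4*M + 4*n (P(n, M) = -20 + 4*(n + M) = -20 + 4*(M + n) = -20 + (4*M + 4*n) = -20 + 4*M + 4*n)
1/(P(30, (45 + 19)/(15 + 50)) + F(-56, 101)) = 1/((-20 + 4*((45 + 19)/(15 + 50)) + 4*30) + (-89 - 56*101²)) = 1/((-20 + 4*(64/65) + 120) + (-89 - 56*10201)) = 1/((-20 + 4*(64*(1/65)) + 120) + (-89 - 571256)) = 1/((-20 + 4*(64/65) + 120) - 571345) = 1/((-20 + 256/65 + 120) - 571345) = 1/(6756/65 - 571345) = 1/(-37130669/65) = -65/37130669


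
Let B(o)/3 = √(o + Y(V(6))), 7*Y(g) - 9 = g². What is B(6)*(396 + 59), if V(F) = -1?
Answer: 390*√91 ≈ 3720.4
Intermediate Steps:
Y(g) = 9/7 + g²/7
B(o) = 3*√(10/7 + o) (B(o) = 3*√(o + (9/7 + (⅐)*(-1)²)) = 3*√(o + (9/7 + (⅐)*1)) = 3*√(o + (9/7 + ⅐)) = 3*√(o + 10/7) = 3*√(10/7 + o))
B(6)*(396 + 59) = (3*√(70 + 49*6)/7)*(396 + 59) = (3*√(70 + 294)/7)*455 = (3*√364/7)*455 = (3*(2*√91)/7)*455 = (6*√91/7)*455 = 390*√91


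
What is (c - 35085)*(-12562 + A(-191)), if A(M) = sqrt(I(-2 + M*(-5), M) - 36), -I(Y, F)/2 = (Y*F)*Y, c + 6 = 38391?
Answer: -41454600 + 3300*sqrt(346935802) ≈ 2.0012e+7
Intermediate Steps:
c = 38385 (c = -6 + 38391 = 38385)
I(Y, F) = -2*F*Y**2 (I(Y, F) = -2*Y*F*Y = -2*F*Y*Y = -2*F*Y**2)
A(M) = sqrt(-36 - 2*M*(-2 - 5*M)**2) (A(M) = sqrt(-2*M*(-2 + M*(-5))**2 - 36) = sqrt(-2*M*(-2 - 5*M)**2 - 36) = sqrt(-36 - 2*M*(-2 - 5*M)**2))
(c - 35085)*(-12562 + A(-191)) = (38385 - 35085)*(-12562 + sqrt(-36 - 2*(-191)*(-2 - 5*(-191))**2)) = 3300*(-12562 + sqrt(-36 - 2*(-191)*(-2 + 955)**2)) = 3300*(-12562 + sqrt(-36 - 2*(-191)*953**2)) = 3300*(-12562 + sqrt(-36 - 2*(-191)*908209)) = 3300*(-12562 + sqrt(-36 + 346935838)) = 3300*(-12562 + sqrt(346935802)) = -41454600 + 3300*sqrt(346935802)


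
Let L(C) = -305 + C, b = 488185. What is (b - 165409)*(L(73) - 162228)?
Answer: -52438188960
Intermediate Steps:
(b - 165409)*(L(73) - 162228) = (488185 - 165409)*((-305 + 73) - 162228) = 322776*(-232 - 162228) = 322776*(-162460) = -52438188960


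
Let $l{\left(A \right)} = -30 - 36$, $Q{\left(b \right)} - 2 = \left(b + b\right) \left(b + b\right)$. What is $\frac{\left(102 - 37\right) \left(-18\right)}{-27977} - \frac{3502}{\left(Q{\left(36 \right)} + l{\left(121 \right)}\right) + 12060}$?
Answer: $- \frac{38937427}{240322430} \approx -0.16202$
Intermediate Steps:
$Q{\left(b \right)} = 2 + 4 b^{2}$ ($Q{\left(b \right)} = 2 + \left(b + b\right) \left(b + b\right) = 2 + 2 b 2 b = 2 + 4 b^{2}$)
$l{\left(A \right)} = -66$
$\frac{\left(102 - 37\right) \left(-18\right)}{-27977} - \frac{3502}{\left(Q{\left(36 \right)} + l{\left(121 \right)}\right) + 12060} = \frac{\left(102 - 37\right) \left(-18\right)}{-27977} - \frac{3502}{\left(\left(2 + 4 \cdot 36^{2}\right) - 66\right) + 12060} = 65 \left(-18\right) \left(- \frac{1}{27977}\right) - \frac{3502}{\left(\left(2 + 4 \cdot 1296\right) - 66\right) + 12060} = \left(-1170\right) \left(- \frac{1}{27977}\right) - \frac{3502}{\left(\left(2 + 5184\right) - 66\right) + 12060} = \frac{1170}{27977} - \frac{3502}{\left(5186 - 66\right) + 12060} = \frac{1170}{27977} - \frac{3502}{5120 + 12060} = \frac{1170}{27977} - \frac{3502}{17180} = \frac{1170}{27977} - \frac{1751}{8590} = - \frac{38937427}{240322430}$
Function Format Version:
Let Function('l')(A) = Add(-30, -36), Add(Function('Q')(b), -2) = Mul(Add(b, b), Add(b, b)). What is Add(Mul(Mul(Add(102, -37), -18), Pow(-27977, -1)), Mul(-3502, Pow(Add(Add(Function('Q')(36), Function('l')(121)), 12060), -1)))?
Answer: Rational(-38937427, 240322430) ≈ -0.16202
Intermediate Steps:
Function('Q')(b) = Add(2, Mul(4, Pow(b, 2))) (Function('Q')(b) = Add(2, Mul(Add(b, b), Add(b, b))) = Add(2, Mul(Mul(2, b), Mul(2, b))) = Add(2, Mul(4, Pow(b, 2))))
Function('l')(A) = -66
Add(Mul(Mul(Add(102, -37), -18), Pow(-27977, -1)), Mul(-3502, Pow(Add(Add(Function('Q')(36), Function('l')(121)), 12060), -1))) = Add(Mul(Mul(Add(102, -37), -18), Pow(-27977, -1)), Mul(-3502, Pow(Add(Add(Add(2, Mul(4, Pow(36, 2))), -66), 12060), -1))) = Add(Mul(Mul(65, -18), Rational(-1, 27977)), Mul(-3502, Pow(Add(Add(Add(2, Mul(4, 1296)), -66), 12060), -1))) = Add(Mul(-1170, Rational(-1, 27977)), Mul(-3502, Pow(Add(Add(Add(2, 5184), -66), 12060), -1))) = Add(Rational(1170, 27977), Mul(-3502, Pow(Add(Add(5186, -66), 12060), -1))) = Add(Rational(1170, 27977), Mul(-3502, Pow(Add(5120, 12060), -1))) = Add(Rational(1170, 27977), Mul(-3502, Pow(17180, -1))) = Add(Rational(1170, 27977), Mul(-3502, Rational(1, 17180))) = Add(Rational(1170, 27977), Rational(-1751, 8590)) = Rational(-38937427, 240322430)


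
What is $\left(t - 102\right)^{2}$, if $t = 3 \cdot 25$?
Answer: $729$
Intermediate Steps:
$t = 75$
$\left(t - 102\right)^{2} = \left(75 - 102\right)^{2} = \left(-27\right)^{2} = 729$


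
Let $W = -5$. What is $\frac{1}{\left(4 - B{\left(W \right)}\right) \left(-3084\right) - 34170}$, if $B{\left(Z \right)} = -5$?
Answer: $- \frac{1}{61926} \approx -1.6148 \cdot 10^{-5}$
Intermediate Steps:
$\frac{1}{\left(4 - B{\left(W \right)}\right) \left(-3084\right) - 34170} = \frac{1}{\left(4 - -5\right) \left(-3084\right) - 34170} = \frac{1}{\left(4 + 5\right) \left(-3084\right) - 34170} = \frac{1}{9 \left(-3084\right) - 34170} = \frac{1}{-27756 - 34170} = \frac{1}{-61926} = - \frac{1}{61926}$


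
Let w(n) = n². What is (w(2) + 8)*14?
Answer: 168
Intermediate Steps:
(w(2) + 8)*14 = (2² + 8)*14 = (4 + 8)*14 = 12*14 = 168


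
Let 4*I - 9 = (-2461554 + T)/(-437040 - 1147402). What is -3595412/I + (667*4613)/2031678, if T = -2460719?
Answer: -4208687111792792857/3542923395198 ≈ -1.1879e+6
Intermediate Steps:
I = 19182251/6337768 (I = 9/4 + ((-2461554 - 2460719)/(-437040 - 1147402))/4 = 9/4 + (-4922273/(-1584442))/4 = 9/4 + (-4922273*(-1/1584442))/4 = 9/4 + (¼)*(4922273/1584442) = 9/4 + 4922273/6337768 = 19182251/6337768 ≈ 3.0267)
-3595412/I + (667*4613)/2031678 = -3595412/19182251/6337768 + (667*4613)/2031678 = -3595412*6337768/19182251 + 3076871*(1/2031678) = -22786887120416/19182251 + 3076871/2031678 = -4208687111792792857/3542923395198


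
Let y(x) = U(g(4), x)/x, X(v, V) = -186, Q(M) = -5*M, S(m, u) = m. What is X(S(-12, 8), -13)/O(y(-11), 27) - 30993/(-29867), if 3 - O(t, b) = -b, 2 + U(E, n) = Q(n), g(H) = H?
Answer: -770912/149335 ≈ -5.1623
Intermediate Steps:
U(E, n) = -2 - 5*n
y(x) = (-2 - 5*x)/x
O(t, b) = 3 + b (O(t, b) = 3 - (-1)*b = 3 + b)
X(S(-12, 8), -13)/O(y(-11), 27) - 30993/(-29867) = -186/(3 + 27) - 30993/(-29867) = -186/30 - 30993*(-1/29867) = -186*1/30 + 30993/29867 = -31/5 + 30993/29867 = -770912/149335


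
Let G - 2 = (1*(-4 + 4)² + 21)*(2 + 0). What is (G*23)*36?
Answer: 36432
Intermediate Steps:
G = 44 (G = 2 + (1*(-4 + 4)² + 21)*(2 + 0) = 2 + (1*0² + 21)*2 = 2 + (1*0 + 21)*2 = 2 + (0 + 21)*2 = 2 + 21*2 = 2 + 42 = 44)
(G*23)*36 = (44*23)*36 = 1012*36 = 36432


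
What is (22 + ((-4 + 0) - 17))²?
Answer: 1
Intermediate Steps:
(22 + ((-4 + 0) - 17))² = (22 + (-4 - 17))² = (22 - 21)² = 1² = 1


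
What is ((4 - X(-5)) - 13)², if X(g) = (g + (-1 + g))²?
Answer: 16900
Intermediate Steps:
X(g) = (-1 + 2*g)²
((4 - X(-5)) - 13)² = ((4 - (-1 + 2*(-5))²) - 13)² = ((4 - (-1 - 10)²) - 13)² = ((4 - 1*(-11)²) - 13)² = ((4 - 1*121) - 13)² = ((4 - 121) - 13)² = (-117 - 13)² = (-130)² = 16900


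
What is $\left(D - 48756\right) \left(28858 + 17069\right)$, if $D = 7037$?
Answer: $-1916028513$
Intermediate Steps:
$\left(D - 48756\right) \left(28858 + 17069\right) = \left(7037 - 48756\right) \left(28858 + 17069\right) = \left(-41719\right) 45927 = -1916028513$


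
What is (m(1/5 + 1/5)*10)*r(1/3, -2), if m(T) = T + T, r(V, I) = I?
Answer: -16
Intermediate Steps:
m(T) = 2*T
(m(1/5 + 1/5)*10)*r(1/3, -2) = ((2*(1/5 + 1/5))*10)*(-2) = ((2*(2/5))*10)*(-2) = ((4/5)*10)*(-2) = 8*(-2) = -16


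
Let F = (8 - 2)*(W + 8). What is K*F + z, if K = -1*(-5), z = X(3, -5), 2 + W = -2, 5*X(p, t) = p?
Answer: 603/5 ≈ 120.60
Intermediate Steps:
X(p, t) = p/5
W = -4 (W = -2 - 2 = -4)
z = ⅗ (z = (⅕)*3 = ⅗ ≈ 0.60000)
F = 24 (F = (8 - 2)*(-4 + 8) = 6*4 = 24)
K = 5
K*F + z = 5*24 + ⅗ = 120 + ⅗ = 603/5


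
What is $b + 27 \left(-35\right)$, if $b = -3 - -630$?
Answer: $-318$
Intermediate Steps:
$b = 627$ ($b = -3 + 630 = 627$)
$b + 27 \left(-35\right) = 627 + 27 \left(-35\right) = 627 - 945 = -318$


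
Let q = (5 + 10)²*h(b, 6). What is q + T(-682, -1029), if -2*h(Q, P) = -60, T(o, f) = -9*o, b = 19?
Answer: 12888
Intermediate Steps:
h(Q, P) = 30 (h(Q, P) = -½*(-60) = 30)
q = 6750 (q = (5 + 10)²*30 = 15²*30 = 225*30 = 6750)
q + T(-682, -1029) = 6750 - 9*(-682) = 6750 + 6138 = 12888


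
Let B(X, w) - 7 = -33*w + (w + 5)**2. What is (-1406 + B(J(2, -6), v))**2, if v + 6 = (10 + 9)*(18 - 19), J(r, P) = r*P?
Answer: 30276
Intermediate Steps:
J(r, P) = P*r
v = -25 (v = -6 + (10 + 9)*(18 - 19) = -6 + 19*(-1) = -6 - 19 = -25)
B(X, w) = 7 + (5 + w)**2 - 33*w (B(X, w) = 7 + (-33*w + (w + 5)**2) = 7 + (-33*w + (5 + w)**2) = 7 + ((5 + w)**2 - 33*w) = 7 + (5 + w)**2 - 33*w)
(-1406 + B(J(2, -6), v))**2 = (-1406 + (32 + (-25)**2 - 23*(-25)))**2 = (-1406 + (32 + 625 + 575))**2 = (-1406 + 1232)**2 = (-174)**2 = 30276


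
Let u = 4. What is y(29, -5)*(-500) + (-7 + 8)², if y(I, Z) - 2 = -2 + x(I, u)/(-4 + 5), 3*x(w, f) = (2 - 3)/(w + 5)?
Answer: 301/51 ≈ 5.9020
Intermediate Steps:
x(w, f) = -1/(3*(5 + w)) (x(w, f) = ((2 - 3)/(w + 5))/3 = (-1/(5 + w))/3 = -1/(3*(5 + w)))
y(I, Z) = -1/(15 + 3*I) (y(I, Z) = 2 + (-2 + (-1/(15 + 3*I))/(-4 + 5)) = 2 + (-2 + (-1/(15 + 3*I))/1) = 2 + (-2 + 1*(-1/(15 + 3*I))) = 2 + (-2 - 1/(15 + 3*I)) = -1/(15 + 3*I))
y(29, -5)*(-500) + (-7 + 8)² = -1/(15 + 3*29)*(-500) + (-7 + 8)² = -1/(15 + 87)*(-500) + 1² = -1/102*(-500) + 1 = 250/51 + 1 = 301/51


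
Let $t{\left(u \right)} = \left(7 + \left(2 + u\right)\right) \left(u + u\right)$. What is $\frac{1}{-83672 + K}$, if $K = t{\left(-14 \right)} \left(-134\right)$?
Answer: $- \frac{1}{102432} \approx -9.7626 \cdot 10^{-6}$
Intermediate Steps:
$t{\left(u \right)} = 2 u \left(9 + u\right)$ ($t{\left(u \right)} = \left(9 + u\right) 2 u = 2 u \left(9 + u\right)$)
$K = -18760$ ($K = 2 \left(-14\right) \left(9 - 14\right) \left(-134\right) = 2 \left(-14\right) \left(-5\right) \left(-134\right) = 140 \left(-134\right) = -18760$)
$\frac{1}{-83672 + K} = \frac{1}{-83672 - 18760} = \frac{1}{-102432} = - \frac{1}{102432}$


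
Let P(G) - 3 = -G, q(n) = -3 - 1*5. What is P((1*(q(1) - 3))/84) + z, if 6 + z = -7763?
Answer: -652333/84 ≈ -7765.9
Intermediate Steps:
z = -7769 (z = -6 - 7763 = -7769)
q(n) = -8 (q(n) = -3 - 5 = -8)
P(G) = 3 - G
P((1*(q(1) - 3))/84) + z = (3 - 1*(-8 - 3)/84) - 7769 = (3 - 1*(-11)/84) - 7769 = (3 - (-11)/84) - 7769 = (3 - 1*(-11/84)) - 7769 = (3 + 11/84) - 7769 = 263/84 - 7769 = -652333/84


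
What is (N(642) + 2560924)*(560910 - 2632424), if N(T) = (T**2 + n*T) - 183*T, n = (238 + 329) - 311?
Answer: -6255876990356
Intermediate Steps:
n = 256 (n = 567 - 311 = 256)
N(T) = T**2 + 73*T (N(T) = (T**2 + 256*T) - 183*T = T**2 + 73*T)
(N(642) + 2560924)*(560910 - 2632424) = (642*(73 + 642) + 2560924)*(560910 - 2632424) = (642*715 + 2560924)*(-2071514) = (459030 + 2560924)*(-2071514) = 3019954*(-2071514) = -6255876990356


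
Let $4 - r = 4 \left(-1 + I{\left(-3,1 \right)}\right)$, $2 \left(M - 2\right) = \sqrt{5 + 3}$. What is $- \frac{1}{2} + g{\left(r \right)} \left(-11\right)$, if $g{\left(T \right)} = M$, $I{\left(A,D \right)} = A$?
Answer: $- \frac{45}{2} - 11 \sqrt{2} \approx -38.056$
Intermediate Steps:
$M = 2 + \sqrt{2}$ ($M = 2 + \frac{\sqrt{5 + 3}}{2} = 2 + \frac{\sqrt{8}}{2} = 2 + \frac{2 \sqrt{2}}{2} = 2 + \sqrt{2} \approx 3.4142$)
$r = 20$ ($r = 4 - 4 \left(-1 - 3\right) = 4 - 4 \left(-4\right) = 4 - -16 = 4 + 16 = 20$)
$g{\left(T \right)} = 2 + \sqrt{2}$
$- \frac{1}{2} + g{\left(r \right)} \left(-11\right) = - \frac{1}{2} + \left(2 + \sqrt{2}\right) \left(-11\right) = \left(-1\right) \frac{1}{2} - \left(22 + 11 \sqrt{2}\right) = - \frac{1}{2} - \left(22 + 11 \sqrt{2}\right) = - \frac{45}{2} - 11 \sqrt{2}$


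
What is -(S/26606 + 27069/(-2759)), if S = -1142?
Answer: 361674296/36702977 ≈ 9.8541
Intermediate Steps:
-(S/26606 + 27069/(-2759)) = -(-1142/26606 + 27069/(-2759)) = -(-1142*1/26606 + 27069*(-1/2759)) = -(-571/13303 - 27069/2759) = -1*(-361674296/36702977) = 361674296/36702977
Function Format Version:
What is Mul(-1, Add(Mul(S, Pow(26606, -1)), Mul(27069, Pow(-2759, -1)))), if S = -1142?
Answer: Rational(361674296, 36702977) ≈ 9.8541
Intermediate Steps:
Mul(-1, Add(Mul(S, Pow(26606, -1)), Mul(27069, Pow(-2759, -1)))) = Mul(-1, Add(Mul(-1142, Pow(26606, -1)), Mul(27069, Pow(-2759, -1)))) = Mul(-1, Add(Mul(-1142, Rational(1, 26606)), Mul(27069, Rational(-1, 2759)))) = Mul(-1, Add(Rational(-571, 13303), Rational(-27069, 2759))) = Mul(-1, Rational(-361674296, 36702977)) = Rational(361674296, 36702977)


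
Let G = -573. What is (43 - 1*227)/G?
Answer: 184/573 ≈ 0.32112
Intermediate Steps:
(43 - 1*227)/G = (43 - 1*227)/(-573) = (43 - 227)*(-1/573) = -184*(-1/573) = 184/573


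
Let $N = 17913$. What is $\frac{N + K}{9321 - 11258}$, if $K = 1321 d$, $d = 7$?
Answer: $- \frac{27160}{1937} \approx -14.022$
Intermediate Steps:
$K = 9247$ ($K = 1321 \cdot 7 = 9247$)
$\frac{N + K}{9321 - 11258} = \frac{17913 + 9247}{9321 - 11258} = \frac{27160}{-1937} = 27160 \left(- \frac{1}{1937}\right) = - \frac{27160}{1937}$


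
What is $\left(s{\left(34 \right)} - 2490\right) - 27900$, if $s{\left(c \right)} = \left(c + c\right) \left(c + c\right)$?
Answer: $-25766$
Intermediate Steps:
$s{\left(c \right)} = 4 c^{2}$ ($s{\left(c \right)} = 2 c 2 c = 4 c^{2}$)
$\left(s{\left(34 \right)} - 2490\right) - 27900 = \left(4 \cdot 34^{2} - 2490\right) - 27900 = \left(4 \cdot 1156 - 2490\right) - 27900 = \left(4624 - 2490\right) - 27900 = 2134 - 27900 = -25766$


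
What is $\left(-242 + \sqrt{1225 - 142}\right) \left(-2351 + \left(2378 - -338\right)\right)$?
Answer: $-88330 + 6935 \sqrt{3} \approx -76318.0$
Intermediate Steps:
$\left(-242 + \sqrt{1225 - 142}\right) \left(-2351 + \left(2378 - -338\right)\right) = \left(-242 + \sqrt{1083}\right) \left(-2351 + \left(2378 + 338\right)\right) = \left(-242 + 19 \sqrt{3}\right) \left(-2351 + 2716\right) = \left(-242 + 19 \sqrt{3}\right) 365 = -88330 + 6935 \sqrt{3}$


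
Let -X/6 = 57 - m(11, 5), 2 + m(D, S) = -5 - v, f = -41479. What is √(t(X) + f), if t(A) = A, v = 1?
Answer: I*√41869 ≈ 204.62*I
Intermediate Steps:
m(D, S) = -8 (m(D, S) = -2 + (-5 - 1*1) = -2 + (-5 - 1) = -2 - 6 = -8)
X = -390 (X = -6*(57 - 1*(-8)) = -6*(57 + 8) = -6*65 = -390)
√(t(X) + f) = √(-390 - 41479) = √(-41869) = I*√41869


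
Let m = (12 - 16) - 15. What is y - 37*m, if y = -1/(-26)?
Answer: 18279/26 ≈ 703.04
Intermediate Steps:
m = -19 (m = -4 - 15 = -19)
y = 1/26 (y = -1*(-1/26) = 1/26 ≈ 0.038462)
y - 37*m = 1/26 - 37*(-19) = 1/26 + 703 = 18279/26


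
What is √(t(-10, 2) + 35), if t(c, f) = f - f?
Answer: √35 ≈ 5.9161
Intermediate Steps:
t(c, f) = 0
√(t(-10, 2) + 35) = √(0 + 35) = √35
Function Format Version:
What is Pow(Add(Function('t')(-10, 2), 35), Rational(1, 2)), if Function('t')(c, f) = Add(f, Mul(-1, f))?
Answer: Pow(35, Rational(1, 2)) ≈ 5.9161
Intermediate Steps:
Function('t')(c, f) = 0
Pow(Add(Function('t')(-10, 2), 35), Rational(1, 2)) = Pow(Add(0, 35), Rational(1, 2)) = Pow(35, Rational(1, 2))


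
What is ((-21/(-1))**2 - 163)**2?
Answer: 77284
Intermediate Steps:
((-21/(-1))**2 - 163)**2 = ((-21*(-1))**2 - 163)**2 = (21**2 - 163)**2 = (441 - 163)**2 = 278**2 = 77284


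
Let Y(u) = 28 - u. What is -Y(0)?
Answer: -28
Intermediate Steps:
-Y(0) = -(28 - 1*0) = -(28 + 0) = -1*28 = -28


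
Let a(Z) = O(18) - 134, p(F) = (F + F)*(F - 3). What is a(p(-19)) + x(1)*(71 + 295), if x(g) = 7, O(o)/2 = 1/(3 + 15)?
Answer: 21853/9 ≈ 2428.1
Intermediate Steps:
O(o) = 1/9 (O(o) = 2/(3 + 15) = 2/18 = 2*(1/18) = 1/9)
p(F) = 2*F*(-3 + F) (p(F) = (2*F)*(-3 + F) = 2*F*(-3 + F))
a(Z) = -1205/9 (a(Z) = 1/9 - 134 = -1205/9)
a(p(-19)) + x(1)*(71 + 295) = -1205/9 + 7*(71 + 295) = -1205/9 + 7*366 = -1205/9 + 2562 = 21853/9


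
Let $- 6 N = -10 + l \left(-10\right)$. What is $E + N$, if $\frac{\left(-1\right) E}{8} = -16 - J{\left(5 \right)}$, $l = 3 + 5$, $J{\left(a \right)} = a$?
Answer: $183$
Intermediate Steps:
$l = 8$
$N = 15$ ($N = - \frac{-10 + 8 \left(-10\right)}{6} = - \frac{-10 - 80}{6} = \left(- \frac{1}{6}\right) \left(-90\right) = 15$)
$E = 168$ ($E = - 8 \left(-16 - 5\right) = \left(-8\right) \left(-21\right) = 168$)
$E + N = 168 + 15 = 183$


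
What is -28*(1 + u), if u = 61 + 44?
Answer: -2968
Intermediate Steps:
u = 105
-28*(1 + u) = -28*(1 + 105) = -28*106 = -2968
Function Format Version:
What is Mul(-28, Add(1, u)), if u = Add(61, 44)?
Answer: -2968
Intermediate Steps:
u = 105
Mul(-28, Add(1, u)) = Mul(-28, Add(1, 105)) = Mul(-28, 106) = -2968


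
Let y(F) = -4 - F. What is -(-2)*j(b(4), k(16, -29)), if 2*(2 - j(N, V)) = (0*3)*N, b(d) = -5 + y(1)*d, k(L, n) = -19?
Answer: 4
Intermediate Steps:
b(d) = -5 - 5*d (b(d) = -5 + (-4 - 1*1)*d = -5 + (-4 - 1)*d = -5 - 5*d)
j(N, V) = 2 (j(N, V) = 2 - 0*3*N/2 = 2 - 0*N = 2 - ½*0 = 2 + 0 = 2)
-(-2)*j(b(4), k(16, -29)) = -(-2)*2 = -1*(-4) = 4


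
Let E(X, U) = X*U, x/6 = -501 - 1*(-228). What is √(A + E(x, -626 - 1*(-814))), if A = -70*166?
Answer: 2*I*√79891 ≈ 565.3*I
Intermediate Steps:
x = -1638 (x = 6*(-501 - 1*(-228)) = 6*(-501 + 228) = 6*(-273) = -1638)
A = -11620
E(X, U) = U*X
√(A + E(x, -626 - 1*(-814))) = √(-11620 + (-626 - 1*(-814))*(-1638)) = √(-11620 + (-626 + 814)*(-1638)) = √(-11620 + 188*(-1638)) = √(-11620 - 307944) = √(-319564) = 2*I*√79891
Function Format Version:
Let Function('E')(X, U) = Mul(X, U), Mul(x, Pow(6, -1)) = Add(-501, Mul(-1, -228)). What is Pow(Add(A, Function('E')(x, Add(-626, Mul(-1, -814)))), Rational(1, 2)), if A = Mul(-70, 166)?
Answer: Mul(2, I, Pow(79891, Rational(1, 2))) ≈ Mul(565.30, I)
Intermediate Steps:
x = -1638 (x = Mul(6, Add(-501, Mul(-1, -228))) = Mul(6, Add(-501, 228)) = Mul(6, -273) = -1638)
A = -11620
Function('E')(X, U) = Mul(U, X)
Pow(Add(A, Function('E')(x, Add(-626, Mul(-1, -814)))), Rational(1, 2)) = Pow(Add(-11620, Mul(Add(-626, Mul(-1, -814)), -1638)), Rational(1, 2)) = Pow(Add(-11620, Mul(Add(-626, 814), -1638)), Rational(1, 2)) = Pow(Add(-11620, Mul(188, -1638)), Rational(1, 2)) = Pow(Add(-11620, -307944), Rational(1, 2)) = Pow(-319564, Rational(1, 2)) = Mul(2, I, Pow(79891, Rational(1, 2)))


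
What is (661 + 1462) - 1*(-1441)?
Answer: 3564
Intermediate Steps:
(661 + 1462) - 1*(-1441) = 2123 + 1441 = 3564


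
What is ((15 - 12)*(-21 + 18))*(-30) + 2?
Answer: 272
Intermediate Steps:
((15 - 12)*(-21 + 18))*(-30) + 2 = (3*(-3))*(-30) + 2 = -9*(-30) + 2 = 270 + 2 = 272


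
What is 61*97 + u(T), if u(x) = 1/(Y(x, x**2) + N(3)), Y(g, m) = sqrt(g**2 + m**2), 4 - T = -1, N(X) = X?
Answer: 3792794/641 + 5*sqrt(26)/641 ≈ 5917.0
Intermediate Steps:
T = 5 (T = 4 - 1*(-1) = 4 + 1 = 5)
u(x) = 1/(3 + sqrt(x**2 + x**4)) (u(x) = 1/(sqrt(x**2 + (x**2)**2) + 3) = 1/(sqrt(x**2 + x**4) + 3) = 1/(3 + sqrt(x**2 + x**4)))
61*97 + u(T) = 61*97 + 1/(3 + sqrt(5**2 + 5**4)) = 5917 + 1/(3 + sqrt(25 + 625)) = 5917 + 1/(3 + sqrt(650)) = 5917 + 1/(3 + 5*sqrt(26))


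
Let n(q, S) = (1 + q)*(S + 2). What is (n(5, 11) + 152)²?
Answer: 52900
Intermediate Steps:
n(q, S) = (1 + q)*(2 + S)
(n(5, 11) + 152)² = ((2 + 11 + 2*5 + 11*5) + 152)² = ((2 + 11 + 10 + 55) + 152)² = (78 + 152)² = 230² = 52900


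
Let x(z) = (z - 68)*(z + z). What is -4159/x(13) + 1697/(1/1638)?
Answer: 3974955139/1430 ≈ 2.7797e+6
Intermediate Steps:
x(z) = 2*z*(-68 + z) (x(z) = (-68 + z)*(2*z) = 2*z*(-68 + z))
-4159/x(13) + 1697/(1/1638) = -4159*1/(26*(-68 + 13)) + 1697/(1/1638) = -4159/(2*13*(-55)) + 1697/(1/1638) = -4159/(-1430) + 1697*1638 = -4159*(-1/1430) + 2779686 = 4159/1430 + 2779686 = 3974955139/1430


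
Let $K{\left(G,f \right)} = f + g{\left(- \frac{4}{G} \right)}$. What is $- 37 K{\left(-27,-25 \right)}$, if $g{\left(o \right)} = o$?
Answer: $\frac{24827}{27} \approx 919.52$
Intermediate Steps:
$K{\left(G,f \right)} = f - \frac{4}{G}$
$- 37 K{\left(-27,-25 \right)} = - 37 \left(-25 - \frac{4}{-27}\right) = - 37 \left(-25 - - \frac{4}{27}\right) = - 37 \left(-25 + \frac{4}{27}\right) = \left(-37\right) \left(- \frac{671}{27}\right) = \frac{24827}{27}$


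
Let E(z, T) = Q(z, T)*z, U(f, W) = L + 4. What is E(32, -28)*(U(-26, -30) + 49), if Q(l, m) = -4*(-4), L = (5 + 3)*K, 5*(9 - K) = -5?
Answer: 68096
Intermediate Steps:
K = 10 (K = 9 - ⅕*(-5) = 9 + 1 = 10)
L = 80 (L = (5 + 3)*10 = 8*10 = 80)
Q(l, m) = 16
U(f, W) = 84 (U(f, W) = 80 + 4 = 84)
E(z, T) = 16*z
E(32, -28)*(U(-26, -30) + 49) = (16*32)*(84 + 49) = 512*133 = 68096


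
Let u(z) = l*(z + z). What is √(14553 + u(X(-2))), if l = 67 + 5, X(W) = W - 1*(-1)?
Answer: 3*√1601 ≈ 120.04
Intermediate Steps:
X(W) = 1 + W (X(W) = W + 1 = 1 + W)
l = 72
u(z) = 144*z (u(z) = 72*(z + z) = 72*(2*z) = 144*z)
√(14553 + u(X(-2))) = √(14553 + 144*(1 - 2)) = √(14553 + 144*(-1)) = √(14553 - 144) = √14409 = 3*√1601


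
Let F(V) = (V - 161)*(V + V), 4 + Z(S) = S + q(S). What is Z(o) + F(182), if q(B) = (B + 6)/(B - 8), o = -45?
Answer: 402574/53 ≈ 7595.7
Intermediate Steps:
q(B) = (6 + B)/(-8 + B)
Z(S) = -4 + S + (6 + S)/(-8 + S) (Z(S) = -4 + (S + (6 + S)/(-8 + S)) = -4 + S + (6 + S)/(-8 + S))
F(V) = 2*V*(-161 + V) (F(V) = (-161 + V)*(2*V) = 2*V*(-161 + V))
Z(o) + F(182) = (38 + (-45)² - 11*(-45))/(-8 - 45) + 2*182*(-161 + 182) = (38 + 2025 + 495)/(-53) + 2*182*21 = -1/53*2558 + 7644 = -2558/53 + 7644 = 402574/53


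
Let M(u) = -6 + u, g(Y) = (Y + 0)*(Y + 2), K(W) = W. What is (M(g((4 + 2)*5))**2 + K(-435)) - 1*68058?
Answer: 841623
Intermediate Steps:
g(Y) = Y*(2 + Y)
(M(g((4 + 2)*5))**2 + K(-435)) - 1*68058 = ((-6 + ((4 + 2)*5)*(2 + (4 + 2)*5))**2 - 435) - 1*68058 = ((-6 + (6*5)*(2 + 6*5))**2 - 435) - 68058 = ((-6 + 30*(2 + 30))**2 - 435) - 68058 = ((-6 + 30*32)**2 - 435) - 68058 = ((-6 + 960)**2 - 435) - 68058 = (954**2 - 435) - 68058 = (910116 - 435) - 68058 = 909681 - 68058 = 841623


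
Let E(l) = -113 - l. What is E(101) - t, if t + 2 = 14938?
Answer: -15150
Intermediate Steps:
t = 14936 (t = -2 + 14938 = 14936)
E(101) - t = (-113 - 1*101) - 1*14936 = (-113 - 101) - 14936 = -214 - 14936 = -15150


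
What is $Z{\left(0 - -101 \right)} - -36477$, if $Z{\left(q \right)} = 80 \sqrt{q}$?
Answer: $36477 + 80 \sqrt{101} \approx 37281.0$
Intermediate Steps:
$Z{\left(0 - -101 \right)} - -36477 = 80 \sqrt{0 - -101} - -36477 = 80 \sqrt{0 + 101} + 36477 = 80 \sqrt{101} + 36477 = 36477 + 80 \sqrt{101}$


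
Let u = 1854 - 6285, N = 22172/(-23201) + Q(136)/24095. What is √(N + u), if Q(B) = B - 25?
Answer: I*√1385039705472198329530/559028095 ≈ 66.573*I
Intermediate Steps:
Q(B) = -25 + B
N = -531659029/559028095 (N = 22172/(-23201) + (-25 + 136)/24095 = 22172*(-1/23201) + 111*(1/24095) = -22172/23201 + 111/24095 = -531659029/559028095 ≈ -0.95104)
u = -4431
√(N + u) = √(-531659029/559028095 - 4431) = √(-2477585147974/559028095) = I*√1385039705472198329530/559028095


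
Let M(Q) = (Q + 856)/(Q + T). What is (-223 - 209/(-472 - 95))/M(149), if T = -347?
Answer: 2777104/63315 ≈ 43.862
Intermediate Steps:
M(Q) = (856 + Q)/(-347 + Q) (M(Q) = (Q + 856)/(Q - 347) = (856 + Q)/(-347 + Q))
(-223 - 209/(-472 - 95))/M(149) = (-223 - 209/(-472 - 95))/(((856 + 149)/(-347 + 149))) = (-223 - 209/(-567))/((1005/(-198))) = (-223 - 1/567*(-209))/((-1/198*1005)) = (-223 + 209/567)/(-335/66) = -126232/567*(-66/335) = 2777104/63315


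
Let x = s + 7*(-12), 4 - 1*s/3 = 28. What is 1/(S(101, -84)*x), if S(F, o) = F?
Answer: -1/15756 ≈ -6.3468e-5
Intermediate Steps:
s = -72 (s = 12 - 3*28 = 12 - 84 = -72)
x = -156 (x = -72 + 7*(-12) = -72 - 84 = -156)
1/(S(101, -84)*x) = 1/(101*(-156)) = (1/101)*(-1/156) = -1/15756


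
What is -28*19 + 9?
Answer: -523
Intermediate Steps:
-28*19 + 9 = -532 + 9 = -523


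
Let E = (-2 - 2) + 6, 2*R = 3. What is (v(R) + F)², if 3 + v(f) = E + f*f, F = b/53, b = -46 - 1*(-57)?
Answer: 95481/44944 ≈ 2.1244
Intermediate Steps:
R = 3/2 (R = (½)*3 = 3/2 ≈ 1.5000)
b = 11 (b = -46 + 57 = 11)
E = 2 (E = -4 + 6 = 2)
F = 11/53 ≈ 0.20755
v(f) = -1 + f² (v(f) = -3 + (2 + f*f) = -3 + (2 + f²) = -1 + f²)
(v(R) + F)² = ((-1 + (3/2)²) + 11/53)² = ((-1 + 9/4) + 11/53)² = (5/4 + 11/53)² = (309/212)² = 95481/44944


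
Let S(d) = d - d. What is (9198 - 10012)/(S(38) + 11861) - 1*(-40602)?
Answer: 481579508/11861 ≈ 40602.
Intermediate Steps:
S(d) = 0
(9198 - 10012)/(S(38) + 11861) - 1*(-40602) = (9198 - 10012)/(0 + 11861) - 1*(-40602) = -814/11861 + 40602 = 481579508/11861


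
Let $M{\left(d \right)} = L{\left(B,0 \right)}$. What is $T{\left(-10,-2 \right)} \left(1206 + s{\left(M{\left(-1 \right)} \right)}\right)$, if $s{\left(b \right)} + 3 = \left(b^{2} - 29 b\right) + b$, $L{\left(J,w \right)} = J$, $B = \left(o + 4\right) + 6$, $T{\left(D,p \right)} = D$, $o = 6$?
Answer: $-10110$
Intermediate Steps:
$B = 16$ ($B = \left(6 + 4\right) + 6 = 10 + 6 = 16$)
$M{\left(d \right)} = 16$
$s{\left(b \right)} = -3 + b^{2} - 28 b$ ($s{\left(b \right)} = -3 + \left(\left(b^{2} - 29 b\right) + b\right) = -3 + \left(b^{2} - 28 b\right) = -3 + b^{2} - 28 b$)
$T{\left(-10,-2 \right)} \left(1206 + s{\left(M{\left(-1 \right)} \right)}\right) = - 10 \left(1206 - \left(451 - 256\right)\right) = - 10 \left(1206 - 195\right) = \left(-10\right) 1011 = -10110$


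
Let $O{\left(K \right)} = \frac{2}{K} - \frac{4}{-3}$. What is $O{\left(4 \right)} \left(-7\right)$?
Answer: $- \frac{77}{6} \approx -12.833$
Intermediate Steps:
$O{\left(K \right)} = \frac{4}{3} + \frac{2}{K}$ ($O{\left(K \right)} = \frac{2}{K} - - \frac{4}{3} = \frac{2}{K} + \frac{4}{3} = \frac{4}{3} + \frac{2}{K}$)
$O{\left(4 \right)} \left(-7\right) = \left(\frac{4}{3} + \frac{2}{4}\right) \left(-7\right) = \left(\frac{4}{3} + 2 \cdot \frac{1}{4}\right) \left(-7\right) = \left(\frac{4}{3} + \frac{1}{2}\right) \left(-7\right) = \frac{11}{6} \left(-7\right) = - \frac{77}{6}$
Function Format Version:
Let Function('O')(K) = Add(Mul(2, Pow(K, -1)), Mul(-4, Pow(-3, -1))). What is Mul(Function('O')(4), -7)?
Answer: Rational(-77, 6) ≈ -12.833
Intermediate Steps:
Function('O')(K) = Add(Rational(4, 3), Mul(2, Pow(K, -1))) (Function('O')(K) = Add(Mul(2, Pow(K, -1)), Mul(-4, Rational(-1, 3))) = Add(Mul(2, Pow(K, -1)), Rational(4, 3)) = Add(Rational(4, 3), Mul(2, Pow(K, -1))))
Mul(Function('O')(4), -7) = Mul(Add(Rational(4, 3), Mul(2, Pow(4, -1))), -7) = Mul(Add(Rational(4, 3), Mul(2, Rational(1, 4))), -7) = Mul(Add(Rational(4, 3), Rational(1, 2)), -7) = Mul(Rational(11, 6), -7) = Rational(-77, 6)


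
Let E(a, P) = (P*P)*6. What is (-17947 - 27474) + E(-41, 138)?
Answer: 68843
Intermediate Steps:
E(a, P) = 6*P**2 (E(a, P) = P**2*6 = 6*P**2)
(-17947 - 27474) + E(-41, 138) = (-17947 - 27474) + 6*138**2 = -45421 + 6*19044 = -45421 + 114264 = 68843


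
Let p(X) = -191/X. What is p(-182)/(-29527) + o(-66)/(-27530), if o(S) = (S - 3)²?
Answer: -6397615696/36985963105 ≈ -0.17297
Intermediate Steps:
o(S) = (-3 + S)²
p(-182)/(-29527) + o(-66)/(-27530) = -191/(-182)/(-29527) + (-3 - 66)²/(-27530) = -191*(-1/182)*(-1/29527) + (-69)²*(-1/27530) = (191/182)*(-1/29527) + 4761*(-1/27530) = -191/5373914 - 4761/27530 = -6397615696/36985963105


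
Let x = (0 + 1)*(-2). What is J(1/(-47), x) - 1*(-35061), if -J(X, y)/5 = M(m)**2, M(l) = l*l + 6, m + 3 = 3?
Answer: 34881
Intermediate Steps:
m = 0 (m = -3 + 3 = 0)
x = -2 (x = 1*(-2) = -2)
M(l) = 6 + l**2 (M(l) = l**2 + 6 = 6 + l**2)
J(X, y) = -180 (J(X, y) = -5*(6 + 0**2)**2 = -5*(6 + 0)**2 = -5*6**2 = -5*36 = -180)
J(1/(-47), x) - 1*(-35061) = -180 - 1*(-35061) = -180 + 35061 = 34881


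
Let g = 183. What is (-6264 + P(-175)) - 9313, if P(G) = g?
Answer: -15394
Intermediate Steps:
P(G) = 183
(-6264 + P(-175)) - 9313 = (-6264 + 183) - 9313 = -6081 - 9313 = -15394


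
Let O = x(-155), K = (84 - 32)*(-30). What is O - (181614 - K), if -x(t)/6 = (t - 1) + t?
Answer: -181308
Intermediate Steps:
K = -1560 (K = 52*(-30) = -1560)
x(t) = 6 - 12*t (x(t) = -6*((t - 1) + t) = -6*((-1 + t) + t) = -6*(-1 + 2*t) = 6 - 12*t)
O = 1866 (O = 6 - 12*(-155) = 6 + 1860 = 1866)
O - (181614 - K) = 1866 - (181614 - 1*(-1560)) = 1866 - (181614 + 1560) = 1866 - 1*183174 = 1866 - 183174 = -181308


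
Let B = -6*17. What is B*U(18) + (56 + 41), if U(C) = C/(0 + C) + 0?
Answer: -5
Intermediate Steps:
U(C) = 1 (U(C) = C/C + 0 = 1 + 0 = 1)
B = -102
B*U(18) + (56 + 41) = -102*1 + (56 + 41) = -102 + 97 = -5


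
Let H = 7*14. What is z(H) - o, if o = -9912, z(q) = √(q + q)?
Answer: 9926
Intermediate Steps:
H = 98
z(q) = √2*√q (z(q) = √(2*q) = √2*√q)
z(H) - o = √2*√98 - 1*(-9912) = √2*(7*√2) + 9912 = 14 + 9912 = 9926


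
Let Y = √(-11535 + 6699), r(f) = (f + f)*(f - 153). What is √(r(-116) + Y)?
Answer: √(62408 + 2*I*√1209) ≈ 249.82 + 0.139*I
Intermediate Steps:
r(f) = 2*f*(-153 + f) (r(f) = (2*f)*(-153 + f) = 2*f*(-153 + f))
Y = 2*I*√1209 (Y = √(-4836) = 2*I*√1209 ≈ 69.541*I)
√(r(-116) + Y) = √(2*(-116)*(-153 - 116) + 2*I*√1209) = √(2*(-116)*(-269) + 2*I*√1209) = √(62408 + 2*I*√1209)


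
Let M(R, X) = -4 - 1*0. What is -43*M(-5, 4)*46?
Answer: 7912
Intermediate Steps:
M(R, X) = -4 (M(R, X) = -4 + 0 = -4)
-43*M(-5, 4)*46 = -43*(-4)*46 = 172*46 = 7912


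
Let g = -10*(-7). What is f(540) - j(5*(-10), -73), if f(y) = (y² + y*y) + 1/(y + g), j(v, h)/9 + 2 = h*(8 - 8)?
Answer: 355762981/610 ≈ 5.8322e+5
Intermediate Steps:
g = 70
j(v, h) = -18 (j(v, h) = -18 + 9*(h*(8 - 8)) = -18 + 9*(h*0) = -18 + 9*0 = -18 + 0 = -18)
f(y) = 1/(70 + y) + 2*y² (f(y) = (y² + y*y) + 1/(y + 70) = (y² + y²) + 1/(70 + y) = 2*y² + 1/(70 + y) = 1/(70 + y) + 2*y²)
f(540) - j(5*(-10), -73) = (1 + 2*540³ + 140*540²)/(70 + 540) - 1*(-18) = (1 + 2*157464000 + 140*291600)/610 + 18 = (1 + 314928000 + 40824000)/610 + 18 = (1/610)*355752001 + 18 = 355752001/610 + 18 = 355762981/610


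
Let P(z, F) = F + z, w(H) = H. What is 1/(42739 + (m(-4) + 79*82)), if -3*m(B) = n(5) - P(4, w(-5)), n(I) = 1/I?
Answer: 5/246083 ≈ 2.0318e-5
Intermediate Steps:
m(B) = -⅖ (m(B) = -(1/5 - (-5 + 4))/3 = -(⅕ - 1*(-1))/3 = -(⅕ + 1)/3 = -⅓*6/5 = -⅖)
1/(42739 + (m(-4) + 79*82)) = 1/(42739 + (-⅖ + 79*82)) = 1/(42739 + (-⅖ + 6478)) = 1/(42739 + 32388/5) = 1/(246083/5) = 5/246083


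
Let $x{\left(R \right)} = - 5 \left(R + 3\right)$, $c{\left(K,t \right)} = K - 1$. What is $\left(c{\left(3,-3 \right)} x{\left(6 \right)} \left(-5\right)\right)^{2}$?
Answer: $202500$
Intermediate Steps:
$c{\left(K,t \right)} = -1 + K$
$x{\left(R \right)} = -15 - 5 R$ ($x{\left(R \right)} = - 5 \left(3 + R\right) = -15 - 5 R$)
$\left(c{\left(3,-3 \right)} x{\left(6 \right)} \left(-5\right)\right)^{2} = \left(\left(-1 + 3\right) \left(-15 - 30\right) \left(-5\right)\right)^{2} = \left(2 \left(-15 - 30\right) \left(-5\right)\right)^{2} = \left(2 \left(-45\right) \left(-5\right)\right)^{2} = \left(\left(-90\right) \left(-5\right)\right)^{2} = 450^{2} = 202500$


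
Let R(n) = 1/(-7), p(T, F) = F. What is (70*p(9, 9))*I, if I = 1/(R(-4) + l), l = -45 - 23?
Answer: -490/53 ≈ -9.2453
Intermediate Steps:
l = -68
R(n) = -1/7
I = -7/477 (I = 1/(-1/7 - 68) = 1/(-477/7) = -7/477 ≈ -0.014675)
(70*p(9, 9))*I = (70*9)*(-7/477) = 630*(-7/477) = -490/53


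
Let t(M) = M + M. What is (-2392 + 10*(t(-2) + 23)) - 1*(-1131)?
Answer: -1071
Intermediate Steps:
t(M) = 2*M
(-2392 + 10*(t(-2) + 23)) - 1*(-1131) = (-2392 + 10*(2*(-2) + 23)) - 1*(-1131) = (-2392 + 10*(-4 + 23)) + 1131 = (-2392 + 10*19) + 1131 = (-2392 + 190) + 1131 = -2202 + 1131 = -1071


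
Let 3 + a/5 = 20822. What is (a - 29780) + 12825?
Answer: 87140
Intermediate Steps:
a = 104095 (a = -15 + 5*20822 = -15 + 104110 = 104095)
(a - 29780) + 12825 = (104095 - 29780) + 12825 = 74315 + 12825 = 87140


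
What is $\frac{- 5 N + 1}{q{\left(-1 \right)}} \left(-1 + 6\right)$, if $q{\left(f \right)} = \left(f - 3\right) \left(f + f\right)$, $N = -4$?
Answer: $\frac{105}{8} \approx 13.125$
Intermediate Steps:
$q{\left(f \right)} = 2 f \left(-3 + f\right)$ ($q{\left(f \right)} = \left(-3 + f\right) 2 f = 2 f \left(-3 + f\right)$)
$\frac{- 5 N + 1}{q{\left(-1 \right)}} \left(-1 + 6\right) = \frac{\left(-5\right) \left(-4\right) + 1}{2 \left(-1\right) \left(-3 - 1\right)} \left(-1 + 6\right) = \frac{20 + 1}{2 \left(-1\right) \left(-4\right)} 5 = \frac{21}{8} \cdot 5 = \frac{105}{8}$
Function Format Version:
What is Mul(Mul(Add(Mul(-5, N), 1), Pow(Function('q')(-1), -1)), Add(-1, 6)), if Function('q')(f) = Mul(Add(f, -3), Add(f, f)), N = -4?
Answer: Rational(105, 8) ≈ 13.125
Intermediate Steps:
Function('q')(f) = Mul(2, f, Add(-3, f)) (Function('q')(f) = Mul(Add(-3, f), Mul(2, f)) = Mul(2, f, Add(-3, f)))
Mul(Mul(Add(Mul(-5, N), 1), Pow(Function('q')(-1), -1)), Add(-1, 6)) = Mul(Mul(Add(Mul(-5, -4), 1), Pow(Mul(2, -1, Add(-3, -1)), -1)), Add(-1, 6)) = Mul(Mul(Add(20, 1), Pow(Mul(2, -1, -4), -1)), 5) = Mul(Mul(21, Pow(8, -1)), 5) = Mul(Mul(21, Rational(1, 8)), 5) = Mul(Rational(21, 8), 5) = Rational(105, 8)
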